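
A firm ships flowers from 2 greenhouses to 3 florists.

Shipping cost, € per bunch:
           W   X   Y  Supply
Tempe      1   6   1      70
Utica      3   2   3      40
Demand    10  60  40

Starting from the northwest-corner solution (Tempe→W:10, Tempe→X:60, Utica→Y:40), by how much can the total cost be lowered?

Current plan cost = 10·1 + 60·6 + 40·3 = €490.
Optimal plan:
  Tempe→W: 10 bunches
  Tempe→X: 20 bunches
  Tempe→Y: 40 bunches
  Utica→X: 40 bunches
Optimal cost = €250.
Saving = 490 − 250 = €240.

240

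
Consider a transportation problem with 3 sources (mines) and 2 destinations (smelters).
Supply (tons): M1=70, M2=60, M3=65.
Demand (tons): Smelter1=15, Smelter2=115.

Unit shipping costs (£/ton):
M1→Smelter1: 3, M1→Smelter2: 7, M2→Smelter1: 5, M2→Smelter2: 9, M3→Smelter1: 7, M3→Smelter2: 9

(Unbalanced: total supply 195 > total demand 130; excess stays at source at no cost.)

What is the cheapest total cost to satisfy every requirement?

Optimal allocation:
  M1→Smelter2: 70 × £7 = £490
  M2→Smelter1: 15 × £5 = £75
  M3→Smelter2: 45 × £9 = £405
Total = 490 + 75 + 405 = £970.

970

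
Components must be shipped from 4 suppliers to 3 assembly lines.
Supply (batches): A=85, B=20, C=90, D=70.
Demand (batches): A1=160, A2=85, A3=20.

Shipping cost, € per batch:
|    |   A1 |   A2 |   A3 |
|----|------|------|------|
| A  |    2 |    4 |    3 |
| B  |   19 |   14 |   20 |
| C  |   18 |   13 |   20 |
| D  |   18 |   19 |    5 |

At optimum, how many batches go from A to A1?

85

The minimum-cost plan:
  A to A1: 85 × €2 = €170
  B to A2: 20 × €14 = €280
  C to A1: 25 × €18 = €450
  C to A2: 65 × €13 = €845
  D to A1: 50 × €18 = €900
  D to A3: 20 × €5 = €100
Total cost = €2745.
So A→A1 carries 85 batches.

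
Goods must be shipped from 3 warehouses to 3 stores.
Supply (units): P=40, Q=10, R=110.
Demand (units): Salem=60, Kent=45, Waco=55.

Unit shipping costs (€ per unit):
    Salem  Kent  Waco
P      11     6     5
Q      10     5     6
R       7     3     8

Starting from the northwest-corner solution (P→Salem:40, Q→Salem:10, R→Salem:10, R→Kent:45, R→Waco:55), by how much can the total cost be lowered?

330

Current plan cost = 40·11 + 10·10 + 10·7 + 45·3 + 55·8 = €1185.
Optimal plan:
  P–Waco: 40 units
  Q–Waco: 10 units
  R–Salem: 60 units
  R–Kent: 45 units
  R–Waco: 5 units
Optimal cost = €855.
Saving = 1185 − 855 = €330.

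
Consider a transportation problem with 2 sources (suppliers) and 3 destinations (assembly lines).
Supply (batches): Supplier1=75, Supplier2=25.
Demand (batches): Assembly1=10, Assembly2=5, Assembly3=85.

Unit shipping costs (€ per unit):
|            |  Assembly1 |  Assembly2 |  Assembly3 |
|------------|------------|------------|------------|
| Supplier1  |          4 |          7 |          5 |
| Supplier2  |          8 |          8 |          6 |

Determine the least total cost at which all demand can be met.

One minimum-cost allocation:
  Supplier1->Assembly1: 10 batches
  Supplier1->Assembly2: 5 batches
  Supplier1->Assembly3: 60 batches
  Supplier2->Assembly3: 25 batches
Total cost = €525.
(Supply check: Supplier1 ships 75; Supplier2 ships 25.)

525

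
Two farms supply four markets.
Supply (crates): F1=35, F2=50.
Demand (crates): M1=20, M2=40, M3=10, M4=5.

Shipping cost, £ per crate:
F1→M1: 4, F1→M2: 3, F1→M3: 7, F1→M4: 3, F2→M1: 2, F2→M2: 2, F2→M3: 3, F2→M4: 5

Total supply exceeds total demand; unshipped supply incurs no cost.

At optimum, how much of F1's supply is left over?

10

An optimal plan:
  F1->M2: 20 × £3 = £60
  F1->M4: 5 × £3 = £15
  F2->M1: 20 × £2 = £40
  F2->M2: 20 × £2 = £40
  F2->M3: 10 × £3 = £30
Total cost = £185.
F1 ships 25 of its 35, leaving 10.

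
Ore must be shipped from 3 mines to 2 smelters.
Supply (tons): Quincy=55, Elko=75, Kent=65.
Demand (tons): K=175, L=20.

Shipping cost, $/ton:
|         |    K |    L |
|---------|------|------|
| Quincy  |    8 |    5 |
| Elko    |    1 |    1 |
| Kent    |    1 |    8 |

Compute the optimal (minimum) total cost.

520

An optimal shipping plan:
  Quincy->K: 35 tons
  Quincy->L: 20 tons
  Elko->K: 75 tons
  Kent->K: 65 tons
Total cost = $520.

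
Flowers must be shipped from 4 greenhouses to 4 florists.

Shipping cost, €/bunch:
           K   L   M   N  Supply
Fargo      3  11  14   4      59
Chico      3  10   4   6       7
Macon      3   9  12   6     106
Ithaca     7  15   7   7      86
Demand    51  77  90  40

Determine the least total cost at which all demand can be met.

A cheapest plan:
  Fargo→K: 19 bunches
  Fargo→N: 40 bunches
  Chico→K: 3 bunches
  Chico→M: 4 bunches
  Macon→K: 29 bunches
  Macon→L: 77 bunches
  Ithaca→M: 86 bunches
Total cost = €1624.
(Supply check: Fargo ships 59; Chico ships 7; Macon ships 106; Ithaca ships 86.)

1624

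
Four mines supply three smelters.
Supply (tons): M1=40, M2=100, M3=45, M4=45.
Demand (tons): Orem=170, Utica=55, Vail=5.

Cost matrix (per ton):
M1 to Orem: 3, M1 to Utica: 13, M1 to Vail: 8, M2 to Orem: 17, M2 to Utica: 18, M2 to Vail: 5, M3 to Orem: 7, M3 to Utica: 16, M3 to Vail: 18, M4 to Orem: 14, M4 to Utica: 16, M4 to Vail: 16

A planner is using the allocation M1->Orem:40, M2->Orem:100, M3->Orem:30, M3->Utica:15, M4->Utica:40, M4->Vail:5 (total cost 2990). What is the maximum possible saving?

Current plan cost = 40·3 + 100·17 + 30·7 + 15·16 + 40·16 + 5·16 = 2990.
Optimal plan:
  M1 to Orem: 40 × 3 = 120
  M2 to Orem: 40 × 17 = 680
  M2 to Utica: 55 × 18 = 990
  M2 to Vail: 5 × 5 = 25
  M3 to Orem: 45 × 7 = 315
  M4 to Orem: 45 × 14 = 630
Optimal cost = 2760.
Saving = 2990 − 2760 = 230.

230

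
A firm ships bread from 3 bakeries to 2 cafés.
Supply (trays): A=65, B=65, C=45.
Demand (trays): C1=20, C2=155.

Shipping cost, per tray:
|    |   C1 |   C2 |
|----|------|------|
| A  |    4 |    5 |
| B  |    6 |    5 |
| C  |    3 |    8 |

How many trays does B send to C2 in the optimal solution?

Optimal shipments:
  A->C2: 65 trays
  B->C2: 65 trays
  C->C1: 20 trays
  C->C2: 25 trays
Total cost = 910.
So B→C2 carries 65 trays.

65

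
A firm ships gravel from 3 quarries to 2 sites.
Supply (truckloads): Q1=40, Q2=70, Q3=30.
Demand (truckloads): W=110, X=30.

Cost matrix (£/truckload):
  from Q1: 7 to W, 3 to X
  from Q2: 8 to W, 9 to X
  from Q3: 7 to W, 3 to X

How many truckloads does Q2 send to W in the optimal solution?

70

The minimum-cost plan:
  Q1→W: 10 × £7 = £70
  Q1→X: 30 × £3 = £90
  Q2→W: 70 × £8 = £560
  Q3→W: 30 × £7 = £210
Total cost = £930.
So Q2→W carries 70 truckloads.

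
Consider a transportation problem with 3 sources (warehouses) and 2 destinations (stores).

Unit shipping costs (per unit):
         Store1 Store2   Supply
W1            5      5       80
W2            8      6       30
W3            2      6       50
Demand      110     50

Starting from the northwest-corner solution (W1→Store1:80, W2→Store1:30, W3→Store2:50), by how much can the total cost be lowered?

260

Current plan cost = 80·5 + 30·8 + 50·6 = 940.
Optimal plan:
  W1–Store1: 60 × 5 = 300
  W1–Store2: 20 × 5 = 100
  W2–Store2: 30 × 6 = 180
  W3–Store1: 50 × 2 = 100
Optimal cost = 680.
Saving = 940 − 680 = 260.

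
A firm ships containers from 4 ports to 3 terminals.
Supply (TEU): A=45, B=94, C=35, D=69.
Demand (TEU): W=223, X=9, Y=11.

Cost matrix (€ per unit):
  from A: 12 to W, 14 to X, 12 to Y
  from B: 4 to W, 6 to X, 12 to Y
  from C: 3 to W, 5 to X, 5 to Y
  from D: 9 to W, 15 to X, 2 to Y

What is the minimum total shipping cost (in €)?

One minimum-cost allocation:
  A to W: 36 × €12 = €432
  A to X: 9 × €14 = €126
  B to W: 94 × €4 = €376
  C to W: 35 × €3 = €105
  D to W: 58 × €9 = €522
  D to Y: 11 × €2 = €22
Total = 432 + 126 + 376 + 105 + 522 + 22 = €1583.
(Supply check: A ships 45; B ships 94; C ships 35; D ships 69.)

1583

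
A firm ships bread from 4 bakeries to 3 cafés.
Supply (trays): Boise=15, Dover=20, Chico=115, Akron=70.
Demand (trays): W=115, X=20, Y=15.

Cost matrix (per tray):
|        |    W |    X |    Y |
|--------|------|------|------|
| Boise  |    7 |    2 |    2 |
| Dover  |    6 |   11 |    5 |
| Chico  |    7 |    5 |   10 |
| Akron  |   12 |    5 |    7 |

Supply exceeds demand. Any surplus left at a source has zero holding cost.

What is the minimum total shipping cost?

Optimal allocation:
  Boise–Y: 15 × 2 = 30
  Dover–W: 20 × 6 = 120
  Chico–W: 95 × 7 = 665
  Chico–X: 20 × 5 = 100
Total = 30 + 120 + 665 + 100 = 915.

915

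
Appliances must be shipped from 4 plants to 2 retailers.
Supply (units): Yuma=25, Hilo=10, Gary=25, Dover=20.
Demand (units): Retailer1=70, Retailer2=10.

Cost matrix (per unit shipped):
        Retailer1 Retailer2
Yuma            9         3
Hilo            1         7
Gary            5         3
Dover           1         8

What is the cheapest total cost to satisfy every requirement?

An optimal shipping plan:
  Yuma–Retailer1: 15 × 9 = 135
  Yuma–Retailer2: 10 × 3 = 30
  Hilo–Retailer1: 10 × 1 = 10
  Gary–Retailer1: 25 × 5 = 125
  Dover–Retailer1: 20 × 1 = 20
Total = 135 + 30 + 10 + 125 + 20 = 320.
(Supply check: Yuma ships 25; Hilo ships 10; Gary ships 25; Dover ships 20.)

320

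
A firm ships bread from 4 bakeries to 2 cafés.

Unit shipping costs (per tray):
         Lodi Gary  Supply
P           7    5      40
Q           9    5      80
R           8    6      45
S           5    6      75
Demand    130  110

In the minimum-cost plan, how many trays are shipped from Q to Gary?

80

Solving gives:
  P->Lodi: 40 × 7 = 280
  Q->Gary: 80 × 5 = 400
  R->Lodi: 15 × 8 = 120
  R->Gary: 30 × 6 = 180
  S->Lodi: 75 × 5 = 375
Total cost = 1355.
So Q→Gary carries 80 trays.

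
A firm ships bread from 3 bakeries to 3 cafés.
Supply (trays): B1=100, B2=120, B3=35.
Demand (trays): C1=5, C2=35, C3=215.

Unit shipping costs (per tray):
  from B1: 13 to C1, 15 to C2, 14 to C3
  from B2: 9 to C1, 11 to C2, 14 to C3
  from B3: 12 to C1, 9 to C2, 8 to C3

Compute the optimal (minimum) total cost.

3230

An optimal shipping plan:
  B1–C3: 100 × 14 = 1400
  B2–C1: 5 × 9 = 45
  B2–C2: 35 × 11 = 385
  B2–C3: 80 × 14 = 1120
  B3–C3: 35 × 8 = 280
Total = 1400 + 45 + 385 + 1120 + 280 = 3230.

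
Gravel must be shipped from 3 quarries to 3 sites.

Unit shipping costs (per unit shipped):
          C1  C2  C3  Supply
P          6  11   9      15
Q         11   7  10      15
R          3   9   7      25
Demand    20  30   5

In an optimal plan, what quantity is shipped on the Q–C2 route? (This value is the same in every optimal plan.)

Optimal shipments:
  P→C2: 10 truckloads
  P→C3: 5 truckloads
  Q→C2: 15 truckloads
  R→C1: 20 truckloads
  R→C2: 5 truckloads
Total cost = 365.
So Q→C2 carries 15 truckloads.

15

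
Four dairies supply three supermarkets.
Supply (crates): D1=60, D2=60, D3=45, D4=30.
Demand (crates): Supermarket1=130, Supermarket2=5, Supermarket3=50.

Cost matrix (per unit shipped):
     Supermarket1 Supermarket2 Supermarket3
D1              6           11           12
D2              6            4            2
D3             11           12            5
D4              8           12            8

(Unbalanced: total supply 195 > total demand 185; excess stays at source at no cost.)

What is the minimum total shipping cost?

An optimal shipping plan:
  D1–Supermarket1: 60 × 6 = 360
  D2–Supermarket1: 40 × 6 = 240
  D2–Supermarket2: 5 × 4 = 20
  D2–Supermarket3: 15 × 2 = 30
  D3–Supermarket3: 35 × 5 = 175
  D4–Supermarket1: 30 × 8 = 240
Total = 360 + 240 + 20 + 30 + 175 + 240 = 1065.
(Supply check: D1 ships 60; D2 ships 60; D3 ships 35; D4 ships 30.)

1065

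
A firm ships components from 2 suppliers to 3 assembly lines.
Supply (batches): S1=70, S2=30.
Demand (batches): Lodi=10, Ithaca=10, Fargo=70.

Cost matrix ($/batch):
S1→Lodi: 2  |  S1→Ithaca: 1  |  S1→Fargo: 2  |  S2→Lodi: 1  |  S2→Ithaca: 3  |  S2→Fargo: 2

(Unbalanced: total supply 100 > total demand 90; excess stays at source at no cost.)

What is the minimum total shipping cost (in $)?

A cheapest plan:
  S1–Ithaca: 10 batches
  S1–Fargo: 50 batches
  S2–Lodi: 10 batches
  S2–Fargo: 20 batches
Total cost = $160.

160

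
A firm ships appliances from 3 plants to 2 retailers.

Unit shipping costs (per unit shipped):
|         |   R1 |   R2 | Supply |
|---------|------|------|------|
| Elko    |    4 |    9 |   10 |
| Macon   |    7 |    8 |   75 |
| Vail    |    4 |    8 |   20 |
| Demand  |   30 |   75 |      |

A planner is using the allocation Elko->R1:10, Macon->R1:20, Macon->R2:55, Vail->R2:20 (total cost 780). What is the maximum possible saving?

60

Current plan cost = 10·4 + 20·7 + 55·8 + 20·8 = 780.
Optimal plan:
  Elko→R1: 10 × 4 = 40
  Macon→R2: 75 × 8 = 600
  Vail→R1: 20 × 4 = 80
Optimal cost = 720.
Saving = 780 − 720 = 60.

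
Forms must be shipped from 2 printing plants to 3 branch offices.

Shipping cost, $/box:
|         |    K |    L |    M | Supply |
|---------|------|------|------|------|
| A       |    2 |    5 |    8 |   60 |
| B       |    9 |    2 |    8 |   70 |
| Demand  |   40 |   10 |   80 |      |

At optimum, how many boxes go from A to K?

The minimum-cost plan:
  A→K: 40 × $2 = $80
  A→M: 20 × $8 = $160
  B→L: 10 × $2 = $20
  B→M: 60 × $8 = $480
Total cost = $740.
So A→K carries 40 boxes.

40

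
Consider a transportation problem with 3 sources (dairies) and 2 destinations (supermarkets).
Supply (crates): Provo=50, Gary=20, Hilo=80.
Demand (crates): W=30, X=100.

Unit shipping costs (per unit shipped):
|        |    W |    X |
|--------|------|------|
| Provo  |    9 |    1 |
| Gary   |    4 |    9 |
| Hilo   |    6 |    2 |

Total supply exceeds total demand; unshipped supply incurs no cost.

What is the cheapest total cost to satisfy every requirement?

A cheapest plan:
  Provo→X: 50 crates
  Gary→W: 20 crates
  Hilo→W: 10 crates
  Hilo→X: 50 crates
Total cost = 290.

290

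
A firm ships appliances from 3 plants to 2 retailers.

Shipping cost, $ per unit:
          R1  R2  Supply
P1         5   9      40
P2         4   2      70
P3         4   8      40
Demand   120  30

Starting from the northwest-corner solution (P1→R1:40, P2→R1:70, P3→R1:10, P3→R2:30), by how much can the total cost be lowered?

Current plan cost = 40·5 + 70·4 + 10·4 + 30·8 = $760.
Optimal plan:
  P1–R1: 40 × $5 = $200
  P2–R1: 40 × $4 = $160
  P2–R2: 30 × $2 = $60
  P3–R1: 40 × $4 = $160
Optimal cost = $580.
Saving = 760 − 580 = $180.

180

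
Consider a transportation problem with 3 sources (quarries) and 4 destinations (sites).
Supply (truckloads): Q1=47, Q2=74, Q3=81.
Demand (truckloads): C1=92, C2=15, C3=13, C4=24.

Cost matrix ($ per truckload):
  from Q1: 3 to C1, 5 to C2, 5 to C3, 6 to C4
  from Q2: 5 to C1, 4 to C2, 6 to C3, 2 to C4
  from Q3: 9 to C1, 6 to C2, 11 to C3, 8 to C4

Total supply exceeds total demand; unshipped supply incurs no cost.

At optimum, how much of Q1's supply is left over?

Minimum-cost shipments:
  Q1->C1: 47 × $3 = $141
  Q2->C1: 37 × $5 = $185
  Q2->C3: 13 × $6 = $78
  Q2->C4: 24 × $2 = $48
  Q3->C1: 8 × $9 = $72
  Q3->C2: 15 × $6 = $90
Total cost = $614.
Q1 ships 47 of its 47, leaving 0.

0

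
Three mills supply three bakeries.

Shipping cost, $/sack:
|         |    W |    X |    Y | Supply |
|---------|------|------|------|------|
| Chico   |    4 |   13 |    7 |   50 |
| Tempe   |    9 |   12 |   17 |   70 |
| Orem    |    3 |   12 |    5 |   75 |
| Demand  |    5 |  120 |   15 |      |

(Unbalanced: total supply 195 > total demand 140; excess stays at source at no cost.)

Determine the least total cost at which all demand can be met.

Optimal allocation:
  Tempe to X: 70 × $12 = $840
  Orem to W: 5 × $3 = $15
  Orem to X: 50 × $12 = $600
  Orem to Y: 15 × $5 = $75
Total = 840 + 15 + 600 + 75 = $1530.

1530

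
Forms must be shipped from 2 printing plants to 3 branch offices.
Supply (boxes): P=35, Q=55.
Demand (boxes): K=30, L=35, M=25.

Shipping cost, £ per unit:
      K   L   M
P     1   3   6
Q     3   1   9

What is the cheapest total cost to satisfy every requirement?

255

A cheapest plan:
  P to K: 10 × £1 = £10
  P to M: 25 × £6 = £150
  Q to K: 20 × £3 = £60
  Q to L: 35 × £1 = £35
Total = 10 + 150 + 60 + 35 = £255.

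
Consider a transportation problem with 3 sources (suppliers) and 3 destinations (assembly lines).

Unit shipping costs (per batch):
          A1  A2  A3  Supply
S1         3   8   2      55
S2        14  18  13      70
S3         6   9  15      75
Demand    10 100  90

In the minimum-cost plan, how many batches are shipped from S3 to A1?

The minimum-cost plan:
  S1->A3: 55 batches
  S2->A1: 10 batches
  S2->A2: 25 batches
  S2->A3: 35 batches
  S3->A2: 75 batches
Total cost = 1830.
The route S3→A1 is not used.

0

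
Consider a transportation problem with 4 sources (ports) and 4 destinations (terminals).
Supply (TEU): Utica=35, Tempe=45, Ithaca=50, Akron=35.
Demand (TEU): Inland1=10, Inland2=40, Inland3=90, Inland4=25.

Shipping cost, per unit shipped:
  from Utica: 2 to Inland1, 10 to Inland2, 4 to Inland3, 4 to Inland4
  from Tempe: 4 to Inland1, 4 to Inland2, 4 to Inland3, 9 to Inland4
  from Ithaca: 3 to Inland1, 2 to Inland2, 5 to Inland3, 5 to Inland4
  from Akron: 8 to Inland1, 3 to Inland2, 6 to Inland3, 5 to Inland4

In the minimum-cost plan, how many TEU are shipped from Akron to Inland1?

Optimal shipments:
  Utica->Inland1: 10 TEU
  Utica->Inland3: 25 TEU
  Tempe->Inland3: 45 TEU
  Ithaca->Inland2: 30 TEU
  Ithaca->Inland3: 20 TEU
  Akron->Inland2: 10 TEU
  Akron->Inland4: 25 TEU
Total cost = 615.
The route Akron→Inland1 is not used.

0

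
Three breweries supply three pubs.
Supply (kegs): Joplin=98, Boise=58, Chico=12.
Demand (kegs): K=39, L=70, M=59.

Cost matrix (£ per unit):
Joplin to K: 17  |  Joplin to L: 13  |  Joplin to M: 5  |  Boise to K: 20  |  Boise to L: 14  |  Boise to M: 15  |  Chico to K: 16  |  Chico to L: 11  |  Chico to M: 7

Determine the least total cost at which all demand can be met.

An optimal shipping plan:
  Joplin->K: 39 × £17 = £663
  Joplin->M: 59 × £5 = £295
  Boise->L: 58 × £14 = £812
  Chico->L: 12 × £11 = £132
Total = 663 + 295 + 812 + 132 = £1902.
(Supply check: Joplin ships 98; Boise ships 58; Chico ships 12.)

1902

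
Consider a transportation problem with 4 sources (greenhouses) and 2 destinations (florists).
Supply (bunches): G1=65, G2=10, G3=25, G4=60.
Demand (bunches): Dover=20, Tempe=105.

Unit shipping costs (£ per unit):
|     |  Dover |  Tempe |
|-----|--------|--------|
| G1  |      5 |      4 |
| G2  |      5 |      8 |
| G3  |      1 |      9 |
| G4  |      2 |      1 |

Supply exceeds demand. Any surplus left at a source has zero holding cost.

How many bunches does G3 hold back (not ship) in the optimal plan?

An optimal plan:
  G1–Tempe: 45 × £4 = £180
  G3–Dover: 20 × £1 = £20
  G4–Tempe: 60 × £1 = £60
Total cost = £260.
G3 ships 20 of its 25, leaving 5.

5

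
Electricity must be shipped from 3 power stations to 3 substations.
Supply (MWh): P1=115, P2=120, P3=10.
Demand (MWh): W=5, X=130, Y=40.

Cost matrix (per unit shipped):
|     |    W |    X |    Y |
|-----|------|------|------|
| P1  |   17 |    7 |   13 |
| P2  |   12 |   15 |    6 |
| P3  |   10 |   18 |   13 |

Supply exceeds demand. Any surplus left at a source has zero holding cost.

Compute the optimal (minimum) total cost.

1320

One minimum-cost allocation:
  P1–X: 115 × 7 = 805
  P2–X: 15 × 15 = 225
  P2–Y: 40 × 6 = 240
  P3–W: 5 × 10 = 50
Total = 805 + 225 + 240 + 50 = 1320.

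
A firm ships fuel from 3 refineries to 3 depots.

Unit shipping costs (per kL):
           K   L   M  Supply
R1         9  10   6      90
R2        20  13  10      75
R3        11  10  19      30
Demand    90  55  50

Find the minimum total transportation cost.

1935

An optimal shipping plan:
  R1→K: 90 × 9 = 810
  R2→L: 25 × 13 = 325
  R2→M: 50 × 10 = 500
  R3→L: 30 × 10 = 300
Total = 810 + 325 + 500 + 300 = 1935.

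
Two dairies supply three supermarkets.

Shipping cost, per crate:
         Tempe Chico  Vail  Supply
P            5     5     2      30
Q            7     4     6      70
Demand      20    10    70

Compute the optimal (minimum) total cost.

480

Optimal allocation:
  P->Vail: 30 crates
  Q->Tempe: 20 crates
  Q->Chico: 10 crates
  Q->Vail: 40 crates
Total cost = 480.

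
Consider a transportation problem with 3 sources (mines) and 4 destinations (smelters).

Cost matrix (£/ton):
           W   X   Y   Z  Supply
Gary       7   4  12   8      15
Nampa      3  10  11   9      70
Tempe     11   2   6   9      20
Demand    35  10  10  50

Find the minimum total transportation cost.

A cheapest plan:
  Gary→Z: 15 × £8 = £120
  Nampa→W: 35 × £3 = £105
  Nampa→Z: 35 × £9 = £315
  Tempe→X: 10 × £2 = £20
  Tempe→Y: 10 × £6 = £60
Total = 120 + 105 + 315 + 20 + 60 = £620.

620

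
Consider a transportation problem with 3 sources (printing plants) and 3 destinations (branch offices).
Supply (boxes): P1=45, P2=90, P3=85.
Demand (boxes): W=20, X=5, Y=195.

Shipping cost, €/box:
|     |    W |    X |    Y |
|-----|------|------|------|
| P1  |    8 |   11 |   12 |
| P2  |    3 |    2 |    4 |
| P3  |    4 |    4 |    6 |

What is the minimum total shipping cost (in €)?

1320

A cheapest plan:
  P1 to W: 20 × €8 = €160
  P1 to Y: 25 × €12 = €300
  P2 to Y: 90 × €4 = €360
  P3 to X: 5 × €4 = €20
  P3 to Y: 80 × €6 = €480
Total = 160 + 300 + 360 + 20 + 480 = €1320.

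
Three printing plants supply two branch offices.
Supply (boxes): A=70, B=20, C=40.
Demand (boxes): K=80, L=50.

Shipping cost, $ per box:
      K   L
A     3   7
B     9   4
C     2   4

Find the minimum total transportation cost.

430

One minimum-cost allocation:
  A to K: 70 boxes
  B to L: 20 boxes
  C to K: 10 boxes
  C to L: 30 boxes
Total cost = $430.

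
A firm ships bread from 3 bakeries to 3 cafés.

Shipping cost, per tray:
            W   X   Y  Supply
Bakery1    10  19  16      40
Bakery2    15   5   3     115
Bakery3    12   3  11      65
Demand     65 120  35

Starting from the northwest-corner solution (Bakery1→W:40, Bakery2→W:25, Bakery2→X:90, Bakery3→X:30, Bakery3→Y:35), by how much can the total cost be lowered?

375

Current plan cost = 40·10 + 25·15 + 90·5 + 30·3 + 35·11 = 1700.
Optimal plan:
  Bakery1→W: 40 trays
  Bakery2→X: 80 trays
  Bakery2→Y: 35 trays
  Bakery3→W: 25 trays
  Bakery3→X: 40 trays
Optimal cost = 1325.
Saving = 1700 − 1325 = 375.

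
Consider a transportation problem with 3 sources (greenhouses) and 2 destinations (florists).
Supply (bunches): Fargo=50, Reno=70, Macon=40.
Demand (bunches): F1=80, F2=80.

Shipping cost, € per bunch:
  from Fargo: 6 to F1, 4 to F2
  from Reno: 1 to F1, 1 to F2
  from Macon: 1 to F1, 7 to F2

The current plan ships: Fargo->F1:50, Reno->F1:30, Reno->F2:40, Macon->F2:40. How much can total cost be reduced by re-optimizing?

Current plan cost = 50·6 + 30·1 + 40·1 + 40·7 = €650.
Optimal plan:
  Fargo->F2: 50 × €4 = €200
  Reno->F1: 40 × €1 = €40
  Reno->F2: 30 × €1 = €30
  Macon->F1: 40 × €1 = €40
Optimal cost = €310.
Saving = 650 − 310 = €340.

340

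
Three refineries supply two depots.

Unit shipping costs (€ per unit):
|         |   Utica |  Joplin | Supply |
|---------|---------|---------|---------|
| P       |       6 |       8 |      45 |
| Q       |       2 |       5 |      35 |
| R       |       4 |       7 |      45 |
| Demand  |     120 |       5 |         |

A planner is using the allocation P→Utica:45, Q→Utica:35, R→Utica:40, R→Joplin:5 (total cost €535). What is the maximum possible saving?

5

Current plan cost = 45·6 + 35·2 + 40·4 + 5·7 = €535.
Optimal plan:
  P→Utica: 40 × €6 = €240
  P→Joplin: 5 × €8 = €40
  Q→Utica: 35 × €2 = €70
  R→Utica: 45 × €4 = €180
Optimal cost = €530.
Saving = 535 − 530 = €5.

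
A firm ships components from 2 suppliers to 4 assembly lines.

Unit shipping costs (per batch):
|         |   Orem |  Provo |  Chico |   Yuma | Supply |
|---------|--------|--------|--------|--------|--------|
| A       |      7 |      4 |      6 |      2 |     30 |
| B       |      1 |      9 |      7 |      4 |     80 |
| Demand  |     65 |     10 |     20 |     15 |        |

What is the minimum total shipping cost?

One minimum-cost allocation:
  A→Provo: 10 batches
  A→Chico: 5 batches
  A→Yuma: 15 batches
  B→Orem: 65 batches
  B→Chico: 15 batches
Total cost = 270.
(Supply check: A ships 30; B ships 80.)

270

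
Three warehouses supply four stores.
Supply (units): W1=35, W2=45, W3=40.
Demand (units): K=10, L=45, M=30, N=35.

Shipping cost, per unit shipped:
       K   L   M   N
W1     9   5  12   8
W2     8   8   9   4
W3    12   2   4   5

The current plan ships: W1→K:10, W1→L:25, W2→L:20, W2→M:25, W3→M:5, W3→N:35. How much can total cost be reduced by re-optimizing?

Current plan cost = 10·9 + 25·5 + 20·8 + 25·9 + 5·4 + 35·5 = 795.
Optimal plan:
  W1→L: 35 × 5 = 175
  W2→K: 10 × 8 = 80
  W2→N: 35 × 4 = 140
  W3→L: 10 × 2 = 20
  W3→M: 30 × 4 = 120
Optimal cost = 535.
Saving = 795 − 535 = 260.

260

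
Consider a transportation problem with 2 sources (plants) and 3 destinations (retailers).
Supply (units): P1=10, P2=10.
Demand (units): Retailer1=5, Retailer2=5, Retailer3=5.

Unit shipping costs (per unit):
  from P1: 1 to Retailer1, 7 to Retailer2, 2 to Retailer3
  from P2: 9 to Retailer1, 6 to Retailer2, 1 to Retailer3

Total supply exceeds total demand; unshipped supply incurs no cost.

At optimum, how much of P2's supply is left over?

0

An optimal plan:
  P1→Retailer1: 5 units
  P2→Retailer2: 5 units
  P2→Retailer3: 5 units
Total cost = 40.
P2 ships 10 of its 10, leaving 0.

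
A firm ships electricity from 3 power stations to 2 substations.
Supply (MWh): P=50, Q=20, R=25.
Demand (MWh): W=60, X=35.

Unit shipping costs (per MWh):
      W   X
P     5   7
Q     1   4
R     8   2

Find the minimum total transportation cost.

340

Optimal allocation:
  P–W: 40 × 5 = 200
  P–X: 10 × 7 = 70
  Q–W: 20 × 1 = 20
  R–X: 25 × 2 = 50
Total = 200 + 70 + 20 + 50 = 340.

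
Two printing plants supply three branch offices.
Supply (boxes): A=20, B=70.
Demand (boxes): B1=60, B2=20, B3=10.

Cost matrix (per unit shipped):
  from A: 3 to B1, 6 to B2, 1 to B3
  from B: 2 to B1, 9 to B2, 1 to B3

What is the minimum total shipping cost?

250

An optimal shipping plan:
  A–B2: 20 boxes
  B–B1: 60 boxes
  B–B3: 10 boxes
Total cost = 250.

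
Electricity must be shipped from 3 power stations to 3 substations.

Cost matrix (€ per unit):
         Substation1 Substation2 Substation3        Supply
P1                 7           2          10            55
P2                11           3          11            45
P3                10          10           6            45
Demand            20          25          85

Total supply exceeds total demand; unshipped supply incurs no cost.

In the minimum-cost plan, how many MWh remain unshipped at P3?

An optimal plan:
  P1→Substation1: 20 × €7 = €140
  P1→Substation2: 25 × €2 = €50
  P1→Substation3: 10 × €10 = €100
  P2→Substation3: 30 × €11 = €330
  P3→Substation3: 45 × €6 = €270
Total cost = €890.
P3 ships 45 of its 45, leaving 0.

0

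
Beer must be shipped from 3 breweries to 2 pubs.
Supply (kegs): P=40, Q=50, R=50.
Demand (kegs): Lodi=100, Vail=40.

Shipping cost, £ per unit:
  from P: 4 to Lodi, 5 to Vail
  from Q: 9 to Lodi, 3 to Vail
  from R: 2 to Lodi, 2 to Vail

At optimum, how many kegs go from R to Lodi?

50

Optimal shipments:
  P→Lodi: 40 × £4 = £160
  Q→Lodi: 10 × £9 = £90
  Q→Vail: 40 × £3 = £120
  R→Lodi: 50 × £2 = £100
Total cost = £470.
So R→Lodi carries 50 kegs.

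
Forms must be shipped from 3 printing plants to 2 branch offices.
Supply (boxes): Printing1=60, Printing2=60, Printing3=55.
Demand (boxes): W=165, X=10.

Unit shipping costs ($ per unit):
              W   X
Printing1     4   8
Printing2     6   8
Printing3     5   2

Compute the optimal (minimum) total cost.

845

An optimal shipping plan:
  Printing1->W: 60 × $4 = $240
  Printing2->W: 60 × $6 = $360
  Printing3->W: 45 × $5 = $225
  Printing3->X: 10 × $2 = $20
Total = 240 + 360 + 225 + 20 = $845.
(Supply check: Printing1 ships 60; Printing2 ships 60; Printing3 ships 55.)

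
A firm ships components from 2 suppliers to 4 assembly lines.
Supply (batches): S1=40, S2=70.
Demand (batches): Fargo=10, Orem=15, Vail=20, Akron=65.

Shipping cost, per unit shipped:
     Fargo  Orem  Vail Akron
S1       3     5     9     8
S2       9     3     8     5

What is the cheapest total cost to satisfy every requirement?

One minimum-cost allocation:
  S1–Fargo: 10 × 3 = 30
  S1–Orem: 10 × 5 = 50
  S1–Vail: 20 × 9 = 180
  S2–Orem: 5 × 3 = 15
  S2–Akron: 65 × 5 = 325
Total = 30 + 50 + 180 + 15 + 325 = 600.

600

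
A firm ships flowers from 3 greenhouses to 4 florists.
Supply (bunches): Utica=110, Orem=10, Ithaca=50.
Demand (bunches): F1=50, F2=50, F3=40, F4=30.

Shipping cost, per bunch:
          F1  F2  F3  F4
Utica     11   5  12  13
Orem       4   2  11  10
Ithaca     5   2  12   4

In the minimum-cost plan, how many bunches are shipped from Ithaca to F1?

Optimal shipments:
  Utica to F1: 20 × 11 = 220
  Utica to F2: 50 × 5 = 250
  Utica to F3: 40 × 12 = 480
  Orem to F1: 10 × 4 = 40
  Ithaca to F1: 20 × 5 = 100
  Ithaca to F4: 30 × 4 = 120
Total cost = 1210.
So Ithaca→F1 carries 20 bunches.

20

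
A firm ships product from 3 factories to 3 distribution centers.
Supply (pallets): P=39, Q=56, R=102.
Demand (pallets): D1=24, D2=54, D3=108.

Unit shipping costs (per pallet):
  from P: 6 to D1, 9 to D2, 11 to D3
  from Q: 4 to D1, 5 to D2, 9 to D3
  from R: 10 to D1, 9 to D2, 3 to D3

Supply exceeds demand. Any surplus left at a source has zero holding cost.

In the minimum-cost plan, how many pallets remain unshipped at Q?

0

An optimal plan:
  P->D1: 22 × 6 = 132
  P->D3: 6 × 11 = 66
  Q->D1: 2 × 4 = 8
  Q->D2: 54 × 5 = 270
  R->D3: 102 × 3 = 306
Total cost = 782.
Q ships 56 of its 56, leaving 0.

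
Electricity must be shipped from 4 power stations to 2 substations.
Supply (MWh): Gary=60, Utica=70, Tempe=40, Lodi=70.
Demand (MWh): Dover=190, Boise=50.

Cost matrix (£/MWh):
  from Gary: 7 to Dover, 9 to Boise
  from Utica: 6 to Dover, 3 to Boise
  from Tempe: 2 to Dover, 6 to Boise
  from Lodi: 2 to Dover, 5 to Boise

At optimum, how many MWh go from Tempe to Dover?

40

Solving gives:
  Gary to Dover: 60 × £7 = £420
  Utica to Dover: 20 × £6 = £120
  Utica to Boise: 50 × £3 = £150
  Tempe to Dover: 40 × £2 = £80
  Lodi to Dover: 70 × £2 = £140
Total cost = £910.
So Tempe→Dover carries 40 MWh.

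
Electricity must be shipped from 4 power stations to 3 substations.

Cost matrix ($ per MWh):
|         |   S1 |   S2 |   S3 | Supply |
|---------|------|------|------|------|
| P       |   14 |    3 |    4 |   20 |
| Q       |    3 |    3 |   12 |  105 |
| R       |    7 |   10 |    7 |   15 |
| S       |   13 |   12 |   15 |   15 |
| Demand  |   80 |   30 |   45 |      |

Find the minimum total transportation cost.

710

Optimal allocation:
  P->S3: 20 × $4 = $80
  Q->S1: 80 × $3 = $240
  Q->S2: 25 × $3 = $75
  R->S3: 15 × $7 = $105
  S->S2: 5 × $12 = $60
  S->S3: 10 × $15 = $150
Total = 80 + 240 + 75 + 105 + 60 + 150 = $710.
(Supply check: P ships 20; Q ships 105; R ships 15; S ships 15.)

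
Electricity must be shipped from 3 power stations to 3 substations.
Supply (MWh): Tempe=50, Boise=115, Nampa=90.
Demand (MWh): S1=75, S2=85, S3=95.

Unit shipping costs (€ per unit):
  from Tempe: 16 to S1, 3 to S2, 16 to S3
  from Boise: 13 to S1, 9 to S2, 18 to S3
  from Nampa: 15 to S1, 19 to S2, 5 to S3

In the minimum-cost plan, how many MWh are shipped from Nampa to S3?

Optimal shipments:
  Tempe->S2: 50 × €3 = €150
  Boise->S1: 75 × €13 = €975
  Boise->S2: 35 × €9 = €315
  Boise->S3: 5 × €18 = €90
  Nampa->S3: 90 × €5 = €450
Total cost = €1980.
So Nampa→S3 carries 90 MWh.

90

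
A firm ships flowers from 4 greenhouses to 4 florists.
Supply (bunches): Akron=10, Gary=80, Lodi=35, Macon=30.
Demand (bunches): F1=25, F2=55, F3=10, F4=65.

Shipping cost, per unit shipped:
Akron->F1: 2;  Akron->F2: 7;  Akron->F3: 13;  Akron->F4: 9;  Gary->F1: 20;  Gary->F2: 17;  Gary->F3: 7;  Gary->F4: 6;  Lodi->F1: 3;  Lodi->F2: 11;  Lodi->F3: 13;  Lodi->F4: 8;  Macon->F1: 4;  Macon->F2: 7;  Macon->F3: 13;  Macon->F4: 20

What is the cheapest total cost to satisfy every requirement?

1010

Optimal allocation:
  Akron–F2: 10 × 7 = 70
  Gary–F2: 5 × 17 = 85
  Gary–F3: 10 × 7 = 70
  Gary–F4: 65 × 6 = 390
  Lodi–F1: 25 × 3 = 75
  Lodi–F2: 10 × 11 = 110
  Macon–F2: 30 × 7 = 210
Total = 70 + 85 + 70 + 390 + 75 + 110 + 210 = 1010.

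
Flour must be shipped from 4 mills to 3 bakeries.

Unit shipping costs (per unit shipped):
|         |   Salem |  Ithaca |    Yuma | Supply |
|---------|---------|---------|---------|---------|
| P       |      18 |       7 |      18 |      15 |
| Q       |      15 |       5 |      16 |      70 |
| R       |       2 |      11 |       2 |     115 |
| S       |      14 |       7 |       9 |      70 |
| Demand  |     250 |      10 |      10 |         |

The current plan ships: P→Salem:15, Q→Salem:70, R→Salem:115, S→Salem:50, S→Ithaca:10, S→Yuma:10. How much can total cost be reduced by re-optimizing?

40

Current plan cost = 15·18 + 70·15 + 115·2 + 50·14 + 10·7 + 10·9 = 2410.
Optimal plan:
  P->Salem: 5 × 18 = 90
  P->Ithaca: 10 × 7 = 70
  Q->Salem: 70 × 15 = 1050
  R->Salem: 115 × 2 = 230
  S->Salem: 60 × 14 = 840
  S->Yuma: 10 × 9 = 90
Optimal cost = 2370.
Saving = 2410 − 2370 = 40.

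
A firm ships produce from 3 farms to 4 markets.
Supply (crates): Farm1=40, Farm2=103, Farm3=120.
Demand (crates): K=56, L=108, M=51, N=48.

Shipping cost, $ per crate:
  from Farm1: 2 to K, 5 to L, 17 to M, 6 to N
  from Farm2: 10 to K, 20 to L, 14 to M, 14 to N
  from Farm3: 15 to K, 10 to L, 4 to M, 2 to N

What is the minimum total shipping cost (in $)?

One minimum-cost allocation:
  Farm1->L: 40 crates
  Farm2->K: 56 crates
  Farm2->L: 47 crates
  Farm3->L: 21 crates
  Farm3->M: 51 crates
  Farm3->N: 48 crates
Total cost = $2210.

2210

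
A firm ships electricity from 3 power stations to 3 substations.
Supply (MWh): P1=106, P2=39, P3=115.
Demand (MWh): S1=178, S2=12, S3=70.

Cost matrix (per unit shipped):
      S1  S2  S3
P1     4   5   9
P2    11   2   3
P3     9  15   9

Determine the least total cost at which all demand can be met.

1564

An optimal shipping plan:
  P1->S1: 106 MWh
  P2->S2: 12 MWh
  P2->S3: 27 MWh
  P3->S1: 72 MWh
  P3->S3: 43 MWh
Total cost = 1564.
(Supply check: P1 ships 106; P2 ships 39; P3 ships 115.)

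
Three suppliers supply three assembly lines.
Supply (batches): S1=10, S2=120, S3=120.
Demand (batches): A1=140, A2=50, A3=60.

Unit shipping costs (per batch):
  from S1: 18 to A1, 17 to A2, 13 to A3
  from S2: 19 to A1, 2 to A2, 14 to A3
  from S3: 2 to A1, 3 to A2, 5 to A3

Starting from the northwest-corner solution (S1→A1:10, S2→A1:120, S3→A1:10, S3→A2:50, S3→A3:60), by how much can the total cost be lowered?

Current plan cost = 10·18 + 120·19 + 10·2 + 50·3 + 60·5 = 2930.
Optimal plan:
  S1–A3: 10 × 13 = 130
  S2–A1: 20 × 19 = 380
  S2–A2: 50 × 2 = 100
  S2–A3: 50 × 14 = 700
  S3–A1: 120 × 2 = 240
Optimal cost = 1550.
Saving = 2930 − 1550 = 1380.

1380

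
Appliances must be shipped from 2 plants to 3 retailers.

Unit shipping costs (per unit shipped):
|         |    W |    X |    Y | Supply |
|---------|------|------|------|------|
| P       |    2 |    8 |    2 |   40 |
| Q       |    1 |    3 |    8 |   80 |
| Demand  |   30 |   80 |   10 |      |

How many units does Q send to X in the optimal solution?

80

The minimum-cost plan:
  P→W: 30 × 2 = 60
  P→Y: 10 × 2 = 20
  Q→X: 80 × 3 = 240
Total cost = 320.
So Q→X carries 80 units.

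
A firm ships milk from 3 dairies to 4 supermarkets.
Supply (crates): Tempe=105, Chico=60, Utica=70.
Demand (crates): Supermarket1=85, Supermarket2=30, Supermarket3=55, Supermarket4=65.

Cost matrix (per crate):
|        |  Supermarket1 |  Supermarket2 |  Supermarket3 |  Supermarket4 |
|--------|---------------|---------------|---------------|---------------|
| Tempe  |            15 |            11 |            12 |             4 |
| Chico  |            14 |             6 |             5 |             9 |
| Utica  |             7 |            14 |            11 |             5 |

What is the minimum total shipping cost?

1555

Optimal allocation:
  Tempe to Supermarket1: 15 × 15 = 225
  Tempe to Supermarket2: 25 × 11 = 275
  Tempe to Supermarket4: 65 × 4 = 260
  Chico to Supermarket2: 5 × 6 = 30
  Chico to Supermarket3: 55 × 5 = 275
  Utica to Supermarket1: 70 × 7 = 490
Total = 225 + 275 + 260 + 30 + 275 + 490 = 1555.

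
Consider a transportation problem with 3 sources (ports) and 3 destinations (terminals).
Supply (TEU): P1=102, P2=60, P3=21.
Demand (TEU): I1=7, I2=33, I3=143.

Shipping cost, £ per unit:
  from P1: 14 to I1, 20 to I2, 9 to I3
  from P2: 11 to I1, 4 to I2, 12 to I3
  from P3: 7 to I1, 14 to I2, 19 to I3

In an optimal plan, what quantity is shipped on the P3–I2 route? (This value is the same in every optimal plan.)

Optimal shipments:
  P1 to I3: 102 × £9 = £918
  P2 to I2: 33 × £4 = £132
  P2 to I3: 27 × £12 = £324
  P3 to I1: 7 × £7 = £49
  P3 to I3: 14 × £19 = £266
Total cost = £1689.
The route P3→I2 is not used.

0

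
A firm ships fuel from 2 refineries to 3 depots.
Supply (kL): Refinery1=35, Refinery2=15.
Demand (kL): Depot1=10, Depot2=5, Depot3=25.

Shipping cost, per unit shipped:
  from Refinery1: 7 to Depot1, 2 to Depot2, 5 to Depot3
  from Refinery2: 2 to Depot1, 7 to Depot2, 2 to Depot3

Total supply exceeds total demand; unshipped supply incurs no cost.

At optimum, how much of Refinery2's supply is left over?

0

Minimum-cost shipments:
  Refinery1–Depot2: 5 × 2 = 10
  Refinery1–Depot3: 20 × 5 = 100
  Refinery2–Depot1: 10 × 2 = 20
  Refinery2–Depot3: 5 × 2 = 10
Total cost = 140.
Refinery2 ships 15 of its 15, leaving 0.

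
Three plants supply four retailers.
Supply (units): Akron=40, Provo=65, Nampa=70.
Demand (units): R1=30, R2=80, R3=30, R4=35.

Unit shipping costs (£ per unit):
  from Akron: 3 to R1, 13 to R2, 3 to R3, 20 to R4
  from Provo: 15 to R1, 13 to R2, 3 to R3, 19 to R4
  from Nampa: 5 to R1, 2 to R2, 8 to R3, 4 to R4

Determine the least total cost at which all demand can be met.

975

An optimal shipping plan:
  Akron→R1: 30 × £3 = £90
  Akron→R2: 10 × £13 = £130
  Provo→R2: 35 × £13 = £455
  Provo→R3: 30 × £3 = £90
  Nampa→R2: 35 × £2 = £70
  Nampa→R4: 35 × £4 = £140
Total = 90 + 130 + 455 + 90 + 70 + 140 = £975.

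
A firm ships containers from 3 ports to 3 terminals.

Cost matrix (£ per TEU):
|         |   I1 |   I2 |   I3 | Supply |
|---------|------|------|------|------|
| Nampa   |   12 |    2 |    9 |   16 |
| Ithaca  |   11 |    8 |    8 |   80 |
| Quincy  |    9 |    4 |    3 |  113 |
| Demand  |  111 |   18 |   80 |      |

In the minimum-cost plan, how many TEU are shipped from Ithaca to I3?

0

The minimum-cost plan:
  Nampa–I2: 16 TEU
  Ithaca–I1: 80 TEU
  Quincy–I1: 31 TEU
  Quincy–I2: 2 TEU
  Quincy–I3: 80 TEU
Total cost = £1439.
The route Ithaca→I3 is not used.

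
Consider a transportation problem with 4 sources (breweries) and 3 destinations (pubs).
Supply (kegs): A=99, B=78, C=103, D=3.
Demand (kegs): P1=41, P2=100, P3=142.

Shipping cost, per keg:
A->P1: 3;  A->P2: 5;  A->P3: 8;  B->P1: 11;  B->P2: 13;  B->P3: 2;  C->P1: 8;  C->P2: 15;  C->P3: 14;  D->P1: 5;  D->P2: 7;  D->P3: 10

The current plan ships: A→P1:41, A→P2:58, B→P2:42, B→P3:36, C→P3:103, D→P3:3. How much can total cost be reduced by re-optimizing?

Current plan cost = 41·3 + 58·5 + 42·13 + 36·2 + 103·14 + 3·10 = 2503.
Optimal plan:
  A->P2: 99 × 5 = 495
  B->P3: 78 × 2 = 156
  C->P1: 41 × 8 = 328
  C->P3: 62 × 14 = 868
  D->P2: 1 × 7 = 7
  D->P3: 2 × 10 = 20
Optimal cost = 1874.
Saving = 2503 − 1874 = 629.

629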